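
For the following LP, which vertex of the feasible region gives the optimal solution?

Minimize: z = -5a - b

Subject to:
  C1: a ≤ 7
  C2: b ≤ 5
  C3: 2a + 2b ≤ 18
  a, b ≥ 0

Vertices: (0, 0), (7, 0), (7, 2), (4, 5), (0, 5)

Evaluate the objective at each vertex of the feasible region:
  z(0, 0) = 0
  z(7, 0) = -35
  z(7, 2) = -37  ←
  z(4, 5) = -25
  z(0, 5) = -5
The minimum is at a = 7, b = 2.

(7, 2)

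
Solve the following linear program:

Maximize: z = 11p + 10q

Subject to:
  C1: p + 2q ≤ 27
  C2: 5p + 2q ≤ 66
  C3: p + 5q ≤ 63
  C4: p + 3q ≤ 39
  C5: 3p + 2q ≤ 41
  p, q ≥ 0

Evaluate the objective at each vertex of the feasible region:
  z(0, 0) = 0
  z(13.2, 0) = 145.2
  z(12.5, 1.75) = 155
  z(7, 10) = 177  ←
  z(3, 12) = 153
  z(0, 12.6) = 126
The maximum is at p = 7, q = 10.

p = 7, q = 10, z = 177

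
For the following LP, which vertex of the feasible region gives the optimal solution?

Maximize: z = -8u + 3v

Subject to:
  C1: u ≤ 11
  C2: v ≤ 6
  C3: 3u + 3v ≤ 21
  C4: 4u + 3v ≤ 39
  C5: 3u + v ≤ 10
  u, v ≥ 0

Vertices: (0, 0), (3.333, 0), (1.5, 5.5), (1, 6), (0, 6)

Evaluate the objective at each vertex of the feasible region:
  z(0, 0) = 0
  z(3.333, 0) = -26.67
  z(1.5, 5.5) = 4.5
  z(1, 6) = 10
  z(0, 6) = 18  ←
The maximum is at u = 0, v = 6.

(0, 6)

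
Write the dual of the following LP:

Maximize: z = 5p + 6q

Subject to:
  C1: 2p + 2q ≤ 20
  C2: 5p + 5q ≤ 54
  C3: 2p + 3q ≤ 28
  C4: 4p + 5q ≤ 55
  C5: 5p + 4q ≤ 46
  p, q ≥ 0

Primal max cᵀx s.t. Ax ≤ b, x ≥ 0  →  Dual min bᵀy s.t. Aᵀy ≥ c, y ≥ 0.

Minimize: z = 20y1 + 54y2 + 28y3 + 55y4 + 46y5

Subject to:
  2y1 + 5y2 + 2y3 + 4y4 + 5y5 ≥ 5
  2y1 + 5y2 + 3y3 + 5y4 + 4y5 ≥ 6
  y1, y2, y3, y4, y5 ≥ 0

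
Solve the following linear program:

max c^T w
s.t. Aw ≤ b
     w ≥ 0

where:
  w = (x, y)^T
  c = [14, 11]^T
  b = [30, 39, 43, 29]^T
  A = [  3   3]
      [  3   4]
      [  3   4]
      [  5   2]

Evaluate the objective at each vertex of the feasible region:
  z(0, 0) = 0
  z(5.8, 0) = 81.2
  z(3, 7) = 119  ←
  z(1, 9) = 113
  z(0, 9.75) = 107.2
The maximum is at x = 3, y = 7.

x = 3, y = 7, z = 119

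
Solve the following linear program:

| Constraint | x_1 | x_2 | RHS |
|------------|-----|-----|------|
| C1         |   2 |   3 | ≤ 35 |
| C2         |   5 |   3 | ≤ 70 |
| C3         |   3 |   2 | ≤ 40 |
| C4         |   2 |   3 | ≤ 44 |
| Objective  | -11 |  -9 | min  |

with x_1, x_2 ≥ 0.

Evaluate the objective at each vertex of the feasible region:
  z(0, 0) = 0
  z(13.33, 0) = -146.7
  z(10, 5) = -155  ←
  z(0, 11.67) = -105
The minimum is at x_1 = 10, x_2 = 5.

x_1 = 10, x_2 = 5, z = -155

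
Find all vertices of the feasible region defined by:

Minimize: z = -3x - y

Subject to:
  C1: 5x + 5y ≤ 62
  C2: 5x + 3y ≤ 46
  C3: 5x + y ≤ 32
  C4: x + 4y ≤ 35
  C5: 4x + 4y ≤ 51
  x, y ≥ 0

(0, 0), (6.4, 0), (5, 7), (4.647, 7.588), (0, 8.75)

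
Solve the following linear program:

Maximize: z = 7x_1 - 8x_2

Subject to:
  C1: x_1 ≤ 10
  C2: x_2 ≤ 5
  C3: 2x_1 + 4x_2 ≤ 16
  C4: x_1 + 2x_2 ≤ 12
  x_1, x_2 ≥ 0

Evaluate the objective at each vertex of the feasible region:
  z(0, 0) = 0
  z(8, 0) = 56  ←
  z(0, 4) = -32
The maximum is at x_1 = 8, x_2 = 0.

x_1 = 8, x_2 = 0, z = 56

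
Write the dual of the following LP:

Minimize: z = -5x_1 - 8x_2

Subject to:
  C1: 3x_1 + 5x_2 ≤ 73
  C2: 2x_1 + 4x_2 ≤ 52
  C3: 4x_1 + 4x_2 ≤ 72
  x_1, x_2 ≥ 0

Primal min cᵀx s.t. Ax ≤ b, x ≥ 0  →  Dual max −bᵀy s.t. Aᵀy ≥ −c, y ≥ 0.

Maximize: z = -73y1 - 52y2 - 72y3

Subject to:
  3y1 + 2y2 + 4y3 ≥ 5
  5y1 + 4y2 + 4y3 ≥ 8
  y1, y2, y3 ≥ 0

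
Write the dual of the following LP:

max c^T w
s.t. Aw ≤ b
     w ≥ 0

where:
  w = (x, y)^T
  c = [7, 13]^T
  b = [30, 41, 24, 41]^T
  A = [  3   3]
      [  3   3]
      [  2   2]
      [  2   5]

Primal max cᵀx s.t. Ax ≤ b, x ≥ 0  →  Dual min bᵀy s.t. Aᵀy ≥ c, y ≥ 0.

Minimize: z = 30y1 + 41y2 + 24y3 + 41y4

Subject to:
  3y1 + 3y2 + 2y3 + 2y4 ≥ 7
  3y1 + 3y2 + 2y3 + 5y4 ≥ 13
  y1, y2, y3, y4 ≥ 0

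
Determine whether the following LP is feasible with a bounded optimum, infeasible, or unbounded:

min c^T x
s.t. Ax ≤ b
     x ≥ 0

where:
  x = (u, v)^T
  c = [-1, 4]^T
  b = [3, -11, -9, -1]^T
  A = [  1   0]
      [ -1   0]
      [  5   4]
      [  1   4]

Infeasible (no feasible solution exists)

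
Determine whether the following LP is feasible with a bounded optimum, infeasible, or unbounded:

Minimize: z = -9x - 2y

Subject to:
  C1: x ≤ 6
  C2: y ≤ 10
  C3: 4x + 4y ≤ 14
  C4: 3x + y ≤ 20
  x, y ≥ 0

Feasible with a bounded optimal solution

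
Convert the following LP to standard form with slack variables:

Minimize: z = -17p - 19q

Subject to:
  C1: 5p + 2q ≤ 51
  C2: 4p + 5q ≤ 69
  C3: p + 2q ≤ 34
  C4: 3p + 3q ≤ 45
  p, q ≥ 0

min z = -17p - 19q

s.t.
  5p + 2q + s1 = 51
  4p + 5q + s2 = 69
  p + 2q + s3 = 34
  3p + 3q + s4 = 45
  p, q, s1, s2, s3, s4 ≥ 0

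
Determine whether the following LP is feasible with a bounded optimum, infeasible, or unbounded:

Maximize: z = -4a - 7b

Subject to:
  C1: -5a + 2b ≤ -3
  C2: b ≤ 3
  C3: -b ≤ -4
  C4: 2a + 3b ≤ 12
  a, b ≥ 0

Infeasible (no feasible solution exists)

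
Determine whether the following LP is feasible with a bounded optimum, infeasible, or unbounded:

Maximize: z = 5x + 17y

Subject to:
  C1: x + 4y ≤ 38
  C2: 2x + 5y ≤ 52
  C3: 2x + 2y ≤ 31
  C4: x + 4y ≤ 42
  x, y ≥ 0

Feasible with a bounded optimal solution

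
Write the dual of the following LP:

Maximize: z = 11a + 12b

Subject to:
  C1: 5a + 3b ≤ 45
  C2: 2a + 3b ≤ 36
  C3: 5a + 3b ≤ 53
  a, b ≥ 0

Primal max cᵀx s.t. Ax ≤ b, x ≥ 0  →  Dual min bᵀy s.t. Aᵀy ≥ c, y ≥ 0.

Minimize: z = 45y1 + 36y2 + 53y3

Subject to:
  5y1 + 2y2 + 5y3 ≥ 11
  3y1 + 3y2 + 3y3 ≥ 12
  y1, y2, y3 ≥ 0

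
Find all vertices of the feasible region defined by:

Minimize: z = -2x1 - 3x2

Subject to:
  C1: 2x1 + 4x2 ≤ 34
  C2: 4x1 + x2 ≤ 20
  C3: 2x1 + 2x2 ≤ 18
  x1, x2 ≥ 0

(0, 0), (5, 0), (3.667, 5.333), (1, 8), (0, 8.5)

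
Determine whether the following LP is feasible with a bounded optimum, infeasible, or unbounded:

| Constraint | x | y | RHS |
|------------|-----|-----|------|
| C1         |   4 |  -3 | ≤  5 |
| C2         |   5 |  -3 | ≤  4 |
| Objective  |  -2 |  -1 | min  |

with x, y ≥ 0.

Unbounded (objective can decrease without bound)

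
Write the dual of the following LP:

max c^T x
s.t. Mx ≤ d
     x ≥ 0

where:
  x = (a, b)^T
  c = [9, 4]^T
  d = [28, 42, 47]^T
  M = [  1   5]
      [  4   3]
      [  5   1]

Primal max cᵀx s.t. Ax ≤ b, x ≥ 0  →  Dual min bᵀy s.t. Aᵀy ≥ c, y ≥ 0.

Minimize: z = 28y1 + 42y2 + 47y3

Subject to:
  y1 + 4y2 + 5y3 ≥ 9
  5y1 + 3y2 + y3 ≥ 4
  y1, y2, y3 ≥ 0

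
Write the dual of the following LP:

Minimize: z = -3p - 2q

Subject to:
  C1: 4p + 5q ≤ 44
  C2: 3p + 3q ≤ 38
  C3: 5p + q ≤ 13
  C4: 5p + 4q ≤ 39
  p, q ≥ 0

Primal min cᵀx s.t. Ax ≤ b, x ≥ 0  →  Dual max −bᵀy s.t. Aᵀy ≥ −c, y ≥ 0.

Maximize: z = -44y1 - 38y2 - 13y3 - 39y4

Subject to:
  4y1 + 3y2 + 5y3 + 5y4 ≥ 3
  5y1 + 3y2 + y3 + 4y4 ≥ 2
  y1, y2, y3, y4 ≥ 0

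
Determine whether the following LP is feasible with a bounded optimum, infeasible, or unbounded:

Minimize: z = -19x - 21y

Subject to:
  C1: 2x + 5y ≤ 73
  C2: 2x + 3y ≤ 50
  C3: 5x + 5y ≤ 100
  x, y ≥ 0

Feasible with a bounded optimal solution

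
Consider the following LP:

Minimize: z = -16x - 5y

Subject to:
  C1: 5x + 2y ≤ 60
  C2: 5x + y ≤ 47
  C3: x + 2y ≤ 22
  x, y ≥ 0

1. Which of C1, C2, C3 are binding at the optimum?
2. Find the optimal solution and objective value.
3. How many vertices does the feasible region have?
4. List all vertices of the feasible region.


1. C2, C3
2. x = 8, y = 7, z = -163
3. 4
4. (0, 0), (9.4, 0), (8, 7), (0, 11)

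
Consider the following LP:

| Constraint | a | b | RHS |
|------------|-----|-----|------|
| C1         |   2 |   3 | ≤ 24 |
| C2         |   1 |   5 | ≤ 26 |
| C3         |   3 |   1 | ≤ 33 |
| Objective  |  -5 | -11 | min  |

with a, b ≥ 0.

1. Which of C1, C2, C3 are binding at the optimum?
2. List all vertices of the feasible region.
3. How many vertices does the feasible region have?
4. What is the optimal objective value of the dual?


1. C1, C2
2. (0, 0), (11, 0), (10.71, 0.8571), (6, 4), (0, 5.2)
3. 5
4. -74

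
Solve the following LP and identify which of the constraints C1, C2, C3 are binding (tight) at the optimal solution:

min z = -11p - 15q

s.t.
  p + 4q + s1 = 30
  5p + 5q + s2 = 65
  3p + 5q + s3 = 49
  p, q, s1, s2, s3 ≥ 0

At p = 8, q = 5, compute slack b - a·x for each constraint:
  C1: 30 − 28 = 2  (slack)
  C2: 65 − 65 = 0  (binding)
  C3: 49 − 49 = 0  (binding)

Optimal: p = 8, q = 5
Binding: C2, C3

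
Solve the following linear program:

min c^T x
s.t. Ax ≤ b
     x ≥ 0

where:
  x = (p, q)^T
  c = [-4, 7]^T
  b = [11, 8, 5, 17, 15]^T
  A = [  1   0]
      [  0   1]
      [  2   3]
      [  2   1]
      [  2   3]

Evaluate the objective at each vertex of the feasible region:
  z(0, 0) = 0
  z(2.5, 0) = -10  ←
  z(0, 1.667) = 11.67
The minimum is at p = 2.5, q = 0.

p = 2.5, q = 0, z = -10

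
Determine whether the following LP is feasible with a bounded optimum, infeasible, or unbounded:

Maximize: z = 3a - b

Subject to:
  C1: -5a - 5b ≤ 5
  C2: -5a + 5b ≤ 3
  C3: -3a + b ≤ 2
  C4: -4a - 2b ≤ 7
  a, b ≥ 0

Unbounded (objective can increase without bound)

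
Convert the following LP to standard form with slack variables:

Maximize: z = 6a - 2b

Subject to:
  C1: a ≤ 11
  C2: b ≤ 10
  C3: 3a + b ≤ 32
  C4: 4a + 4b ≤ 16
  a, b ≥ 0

max z = 6a - 2b

s.t.
  a + s1 = 11
  b + s2 = 10
  3a + b + s3 = 32
  4a + 4b + s4 = 16
  a, b, s1, s2, s3, s4 ≥ 0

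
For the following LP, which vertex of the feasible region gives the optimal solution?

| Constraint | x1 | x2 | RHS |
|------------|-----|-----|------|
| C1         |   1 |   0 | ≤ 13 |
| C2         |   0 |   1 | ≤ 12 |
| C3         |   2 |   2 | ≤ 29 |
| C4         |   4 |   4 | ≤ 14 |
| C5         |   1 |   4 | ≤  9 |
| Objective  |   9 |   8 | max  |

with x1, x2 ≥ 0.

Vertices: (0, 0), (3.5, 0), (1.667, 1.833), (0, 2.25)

Evaluate the objective at each vertex of the feasible region:
  z(0, 0) = 0
  z(3.5, 0) = 31.5  ←
  z(1.667, 1.833) = 29.67
  z(0, 2.25) = 18
The maximum is at x1 = 3.5, x2 = 0.

(3.5, 0)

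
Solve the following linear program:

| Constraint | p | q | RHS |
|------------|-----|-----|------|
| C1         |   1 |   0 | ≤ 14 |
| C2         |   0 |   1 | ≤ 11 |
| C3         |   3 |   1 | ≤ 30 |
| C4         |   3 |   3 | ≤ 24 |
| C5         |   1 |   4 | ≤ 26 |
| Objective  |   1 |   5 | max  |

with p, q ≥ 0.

Evaluate the objective at each vertex of the feasible region:
  z(0, 0) = 0
  z(8, 0) = 8
  z(2, 6) = 32
  z(0, 6.5) = 32.5  ←
The maximum is at p = 0, q = 6.5.

p = 0, q = 6.5, z = 32.5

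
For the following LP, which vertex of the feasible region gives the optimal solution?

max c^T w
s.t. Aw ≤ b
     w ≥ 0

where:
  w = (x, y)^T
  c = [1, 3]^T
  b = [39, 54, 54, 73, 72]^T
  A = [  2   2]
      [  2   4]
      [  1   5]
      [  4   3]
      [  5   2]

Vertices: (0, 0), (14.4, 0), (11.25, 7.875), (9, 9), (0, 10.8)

Evaluate the objective at each vertex of the feasible region:
  z(0, 0) = 0
  z(14.4, 0) = 14.4
  z(11.25, 7.875) = 34.88
  z(9, 9) = 36  ←
  z(0, 10.8) = 32.4
The maximum is at x = 9, y = 9.

(9, 9)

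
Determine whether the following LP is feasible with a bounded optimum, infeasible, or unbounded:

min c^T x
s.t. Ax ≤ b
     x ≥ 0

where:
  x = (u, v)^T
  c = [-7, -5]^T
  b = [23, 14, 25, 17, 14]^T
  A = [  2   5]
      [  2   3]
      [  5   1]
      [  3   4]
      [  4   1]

Feasible with a bounded optimal solution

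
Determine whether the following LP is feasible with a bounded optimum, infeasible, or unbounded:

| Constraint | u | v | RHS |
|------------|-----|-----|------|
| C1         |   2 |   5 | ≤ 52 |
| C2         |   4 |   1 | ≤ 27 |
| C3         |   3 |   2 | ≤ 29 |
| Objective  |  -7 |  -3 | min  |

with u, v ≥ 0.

Feasible with a bounded optimal solution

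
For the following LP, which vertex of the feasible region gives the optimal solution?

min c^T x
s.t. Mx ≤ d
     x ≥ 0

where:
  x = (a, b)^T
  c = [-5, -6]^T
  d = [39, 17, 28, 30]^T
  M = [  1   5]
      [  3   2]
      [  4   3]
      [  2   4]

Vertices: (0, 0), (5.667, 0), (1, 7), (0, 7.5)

Evaluate the objective at each vertex of the feasible region:
  z(0, 0) = 0
  z(5.667, 0) = -28.33
  z(1, 7) = -47  ←
  z(0, 7.5) = -45
The minimum is at a = 1, b = 7.

(1, 7)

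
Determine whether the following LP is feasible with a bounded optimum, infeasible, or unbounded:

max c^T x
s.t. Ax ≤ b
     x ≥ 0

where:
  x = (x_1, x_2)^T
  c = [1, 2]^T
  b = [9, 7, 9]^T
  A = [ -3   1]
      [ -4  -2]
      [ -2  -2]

Unbounded (objective can increase without bound)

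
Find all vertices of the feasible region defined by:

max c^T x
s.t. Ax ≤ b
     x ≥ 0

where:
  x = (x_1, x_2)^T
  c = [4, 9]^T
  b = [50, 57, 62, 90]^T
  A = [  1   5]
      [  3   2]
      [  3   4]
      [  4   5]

(0, 0), (19, 0), (17.33, 2.5), (10, 8), (0, 10)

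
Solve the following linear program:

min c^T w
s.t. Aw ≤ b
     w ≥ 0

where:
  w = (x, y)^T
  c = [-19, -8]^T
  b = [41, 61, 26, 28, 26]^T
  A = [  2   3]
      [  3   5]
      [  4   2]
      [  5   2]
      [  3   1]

Evaluate the objective at each vertex of the feasible region:
  z(0, 0) = 0
  z(5.6, 0) = -106.4
  z(2, 9) = -110  ←
  z(0.5714, 11.86) = -105.7
  z(0, 12.2) = -97.6
The minimum is at x = 2, y = 9.

x = 2, y = 9, z = -110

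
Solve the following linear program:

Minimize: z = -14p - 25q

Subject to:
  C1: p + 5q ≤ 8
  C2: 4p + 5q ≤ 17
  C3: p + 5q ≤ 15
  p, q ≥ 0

Evaluate the objective at each vertex of the feasible region:
  z(0, 0) = 0
  z(4.25, 0) = -59.5
  z(3, 1) = -67  ←
  z(0, 1.6) = -40
The minimum is at p = 3, q = 1.

p = 3, q = 1, z = -67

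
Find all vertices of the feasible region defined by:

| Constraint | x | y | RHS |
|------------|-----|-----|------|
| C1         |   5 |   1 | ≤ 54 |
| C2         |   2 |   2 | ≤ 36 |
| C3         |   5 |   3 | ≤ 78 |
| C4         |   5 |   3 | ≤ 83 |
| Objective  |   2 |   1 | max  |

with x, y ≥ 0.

(0, 0), (10.8, 0), (9, 9), (0, 18)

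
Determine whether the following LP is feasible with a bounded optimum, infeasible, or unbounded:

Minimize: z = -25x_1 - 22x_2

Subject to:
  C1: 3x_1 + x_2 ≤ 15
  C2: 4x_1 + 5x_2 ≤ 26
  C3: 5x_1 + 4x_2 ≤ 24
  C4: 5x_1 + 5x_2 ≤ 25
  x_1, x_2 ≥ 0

Feasible with a bounded optimal solution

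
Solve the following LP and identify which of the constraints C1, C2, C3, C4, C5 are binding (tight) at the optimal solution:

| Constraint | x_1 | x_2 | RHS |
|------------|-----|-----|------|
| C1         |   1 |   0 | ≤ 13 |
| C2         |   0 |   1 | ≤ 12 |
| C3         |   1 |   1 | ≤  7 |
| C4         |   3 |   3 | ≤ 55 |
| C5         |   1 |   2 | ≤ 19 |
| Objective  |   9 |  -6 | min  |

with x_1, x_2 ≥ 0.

At x_1 = 0, x_2 = 7, compute slack b - a·x for each constraint:
  C1: 13 − 0 = 13  (slack)
  C2: 12 − 7 = 5  (slack)
  C3: 7 − 7 = 0  (binding)
  C4: 55 − 21 = 34  (slack)
  C5: 19 − 14 = 5  (slack)

Optimal: x_1 = 0, x_2 = 7
Binding: C3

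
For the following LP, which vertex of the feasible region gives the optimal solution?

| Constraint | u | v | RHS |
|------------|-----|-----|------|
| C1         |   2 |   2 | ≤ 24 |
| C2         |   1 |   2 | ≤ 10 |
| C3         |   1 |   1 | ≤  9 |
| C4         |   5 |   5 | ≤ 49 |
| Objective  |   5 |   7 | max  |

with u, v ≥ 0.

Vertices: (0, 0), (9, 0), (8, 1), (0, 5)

Evaluate the objective at each vertex of the feasible region:
  z(0, 0) = 0
  z(9, 0) = 45
  z(8, 1) = 47  ←
  z(0, 5) = 35
The maximum is at u = 8, v = 1.

(8, 1)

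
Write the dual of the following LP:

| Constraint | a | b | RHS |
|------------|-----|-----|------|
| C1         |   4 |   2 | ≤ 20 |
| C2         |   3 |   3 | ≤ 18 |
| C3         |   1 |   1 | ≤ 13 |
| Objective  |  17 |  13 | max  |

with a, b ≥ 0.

Primal max cᵀx s.t. Ax ≤ b, x ≥ 0  →  Dual min bᵀy s.t. Aᵀy ≥ c, y ≥ 0.

Minimize: z = 20y1 + 18y2 + 13y3

Subject to:
  4y1 + 3y2 + y3 ≥ 17
  2y1 + 3y2 + y3 ≥ 13
  y1, y2, y3 ≥ 0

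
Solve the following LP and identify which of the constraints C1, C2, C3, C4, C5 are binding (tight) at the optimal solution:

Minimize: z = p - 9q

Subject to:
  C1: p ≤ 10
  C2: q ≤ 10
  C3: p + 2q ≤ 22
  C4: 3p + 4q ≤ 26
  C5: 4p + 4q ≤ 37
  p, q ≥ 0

At p = 0, q = 6.5, compute slack b - a·x for each constraint:
  C1: 10 − 0 = 10  (slack)
  C2: 10 − 6.5 = 3.5  (slack)
  C3: 22 − 13 = 9  (slack)
  C4: 26 − 26 = 0  (binding)
  C5: 37 − 26 = 11  (slack)

Optimal: p = 0, q = 6.5
Binding: C4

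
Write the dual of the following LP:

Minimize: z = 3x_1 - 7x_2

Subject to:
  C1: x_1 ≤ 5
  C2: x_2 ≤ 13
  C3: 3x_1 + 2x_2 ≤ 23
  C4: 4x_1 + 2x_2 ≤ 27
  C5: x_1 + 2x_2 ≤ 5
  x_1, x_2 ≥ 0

Primal min cᵀx s.t. Ax ≤ b, x ≥ 0  →  Dual max −bᵀy s.t. Aᵀy ≥ −c, y ≥ 0.

Maximize: z = -5y1 - 13y2 - 23y3 - 27y4 - 5y5

Subject to:
  y1 + 3y3 + 4y4 + y5 ≥ -3
  y2 + 2y3 + 2y4 + 2y5 ≥ 7
  y1, y2, y3, y4, y5 ≥ 0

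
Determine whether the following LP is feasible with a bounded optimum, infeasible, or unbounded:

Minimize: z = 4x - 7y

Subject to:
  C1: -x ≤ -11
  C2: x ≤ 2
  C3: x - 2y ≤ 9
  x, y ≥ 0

Infeasible (no feasible solution exists)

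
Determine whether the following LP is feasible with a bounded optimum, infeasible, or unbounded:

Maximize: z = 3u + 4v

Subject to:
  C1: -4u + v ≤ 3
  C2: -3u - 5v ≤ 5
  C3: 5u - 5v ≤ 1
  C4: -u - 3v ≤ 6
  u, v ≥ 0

Unbounded (objective can increase without bound)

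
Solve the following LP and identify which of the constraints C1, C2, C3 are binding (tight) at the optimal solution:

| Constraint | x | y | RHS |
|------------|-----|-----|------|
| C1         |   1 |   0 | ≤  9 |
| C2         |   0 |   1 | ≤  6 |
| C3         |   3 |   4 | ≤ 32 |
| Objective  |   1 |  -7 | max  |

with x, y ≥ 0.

At x = 9, y = 0, compute slack b - a·x for each constraint:
  C1: 9 − 9 = 0  (binding)
  C2: 6 − 0 = 6  (slack)
  C3: 32 − 27 = 5  (slack)

Optimal: x = 9, y = 0
Binding: C1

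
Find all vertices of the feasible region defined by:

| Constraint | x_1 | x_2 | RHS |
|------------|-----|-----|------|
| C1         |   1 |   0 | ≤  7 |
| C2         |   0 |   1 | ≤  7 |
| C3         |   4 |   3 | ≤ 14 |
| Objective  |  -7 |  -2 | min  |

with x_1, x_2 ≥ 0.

(0, 0), (3.5, 0), (0, 4.667)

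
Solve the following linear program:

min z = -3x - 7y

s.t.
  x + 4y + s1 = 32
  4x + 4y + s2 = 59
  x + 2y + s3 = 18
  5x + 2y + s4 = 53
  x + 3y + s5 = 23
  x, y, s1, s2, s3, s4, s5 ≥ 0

Evaluate the objective at each vertex of the feasible region:
  z(0, 0) = 0
  z(10.6, 0) = -31.8
  z(8.75, 4.625) = -58.62
  z(8, 5) = -59  ←
  z(0, 7.667) = -53.67
The minimum is at x = 8, y = 5.

x = 8, y = 5, z = -59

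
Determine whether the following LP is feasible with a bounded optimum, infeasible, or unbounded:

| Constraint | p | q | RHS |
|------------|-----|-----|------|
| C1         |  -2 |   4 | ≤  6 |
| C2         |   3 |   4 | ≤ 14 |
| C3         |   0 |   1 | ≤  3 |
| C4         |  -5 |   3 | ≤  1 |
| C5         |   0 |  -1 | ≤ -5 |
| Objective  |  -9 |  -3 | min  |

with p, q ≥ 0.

Infeasible (no feasible solution exists)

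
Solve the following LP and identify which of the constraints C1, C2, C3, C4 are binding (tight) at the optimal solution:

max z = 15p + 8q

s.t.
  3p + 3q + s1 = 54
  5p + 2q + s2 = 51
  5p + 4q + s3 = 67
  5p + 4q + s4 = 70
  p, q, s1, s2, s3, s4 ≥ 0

At p = 7, q = 8, compute slack b - a·x for each constraint:
  C1: 54 − 45 = 9  (slack)
  C2: 51 − 51 = 0  (binding)
  C3: 67 − 67 = 0  (binding)
  C4: 70 − 67 = 3  (slack)

Optimal: p = 7, q = 8
Binding: C2, C3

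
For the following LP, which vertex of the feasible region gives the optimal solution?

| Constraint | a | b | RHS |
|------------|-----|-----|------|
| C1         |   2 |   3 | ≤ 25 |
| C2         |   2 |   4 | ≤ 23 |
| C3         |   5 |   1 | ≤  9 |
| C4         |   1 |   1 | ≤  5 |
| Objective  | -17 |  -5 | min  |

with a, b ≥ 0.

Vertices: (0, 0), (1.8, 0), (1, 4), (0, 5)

Evaluate the objective at each vertex of the feasible region:
  z(0, 0) = 0
  z(1.8, 0) = -30.6
  z(1, 4) = -37  ←
  z(0, 5) = -25
The minimum is at a = 1, b = 4.

(1, 4)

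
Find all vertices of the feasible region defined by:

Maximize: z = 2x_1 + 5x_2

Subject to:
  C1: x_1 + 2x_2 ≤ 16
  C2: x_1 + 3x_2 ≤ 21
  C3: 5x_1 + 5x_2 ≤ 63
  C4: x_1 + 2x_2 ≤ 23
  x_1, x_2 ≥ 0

(0, 0), (12.6, 0), (9.2, 3.4), (6, 5), (0, 7)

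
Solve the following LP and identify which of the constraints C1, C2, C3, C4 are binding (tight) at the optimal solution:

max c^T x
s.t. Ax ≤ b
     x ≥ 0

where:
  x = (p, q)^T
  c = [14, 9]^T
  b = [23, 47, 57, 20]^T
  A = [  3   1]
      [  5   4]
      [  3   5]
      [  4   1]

At p = 3, q = 8, compute slack b - a·x for each constraint:
  C1: 23 − 17 = 6  (slack)
  C2: 47 − 47 = 0  (binding)
  C3: 57 − 49 = 8  (slack)
  C4: 20 − 20 = 0  (binding)

Optimal: p = 3, q = 8
Binding: C2, C4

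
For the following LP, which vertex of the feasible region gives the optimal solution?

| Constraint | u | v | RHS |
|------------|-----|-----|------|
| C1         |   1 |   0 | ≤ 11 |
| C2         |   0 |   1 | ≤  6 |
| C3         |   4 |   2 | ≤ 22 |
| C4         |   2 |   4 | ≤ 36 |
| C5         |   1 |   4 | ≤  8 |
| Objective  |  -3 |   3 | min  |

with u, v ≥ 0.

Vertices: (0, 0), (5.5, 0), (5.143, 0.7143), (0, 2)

Evaluate the objective at each vertex of the feasible region:
  z(0, 0) = 0
  z(5.5, 0) = -16.5  ←
  z(5.143, 0.7143) = -13.29
  z(0, 2) = 6
The minimum is at u = 5.5, v = 0.

(5.5, 0)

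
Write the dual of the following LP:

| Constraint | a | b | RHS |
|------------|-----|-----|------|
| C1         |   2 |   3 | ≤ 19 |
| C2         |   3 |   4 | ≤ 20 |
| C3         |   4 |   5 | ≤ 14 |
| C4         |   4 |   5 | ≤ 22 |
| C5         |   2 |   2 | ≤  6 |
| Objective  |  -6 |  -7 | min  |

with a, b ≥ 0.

Primal min cᵀx s.t. Ax ≤ b, x ≥ 0  →  Dual max −bᵀy s.t. Aᵀy ≥ −c, y ≥ 0.

Maximize: z = -19y1 - 20y2 - 14y3 - 22y4 - 6y5

Subject to:
  2y1 + 3y2 + 4y3 + 4y4 + 2y5 ≥ 6
  3y1 + 4y2 + 5y3 + 5y4 + 2y5 ≥ 7
  y1, y2, y3, y4, y5 ≥ 0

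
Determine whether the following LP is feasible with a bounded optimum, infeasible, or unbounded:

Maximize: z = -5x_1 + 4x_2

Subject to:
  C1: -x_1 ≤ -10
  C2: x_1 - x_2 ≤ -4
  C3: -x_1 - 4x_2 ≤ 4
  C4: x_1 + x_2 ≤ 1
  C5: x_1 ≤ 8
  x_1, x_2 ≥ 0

Infeasible (no feasible solution exists)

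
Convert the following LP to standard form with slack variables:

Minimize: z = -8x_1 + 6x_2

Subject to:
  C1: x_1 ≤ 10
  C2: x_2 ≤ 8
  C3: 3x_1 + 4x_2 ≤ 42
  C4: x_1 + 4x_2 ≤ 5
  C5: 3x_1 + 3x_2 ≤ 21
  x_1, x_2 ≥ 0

min z = -8x_1 + 6x_2

s.t.
  x_1 + s1 = 10
  x_2 + s2 = 8
  3x_1 + 4x_2 + s3 = 42
  x_1 + 4x_2 + s4 = 5
  3x_1 + 3x_2 + s5 = 21
  x_1, x_2, s1, s2, s3, s4, s5 ≥ 0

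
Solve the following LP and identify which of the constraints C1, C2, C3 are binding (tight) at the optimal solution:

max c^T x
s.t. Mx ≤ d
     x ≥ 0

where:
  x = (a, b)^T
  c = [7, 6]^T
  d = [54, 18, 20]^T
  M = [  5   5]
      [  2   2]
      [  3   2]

At a = 2, b = 7, compute slack b - a·x for each constraint:
  C1: 54 − 45 = 9  (slack)
  C2: 18 − 18 = 0  (binding)
  C3: 20 − 20 = 0  (binding)

Optimal: a = 2, b = 7
Binding: C2, C3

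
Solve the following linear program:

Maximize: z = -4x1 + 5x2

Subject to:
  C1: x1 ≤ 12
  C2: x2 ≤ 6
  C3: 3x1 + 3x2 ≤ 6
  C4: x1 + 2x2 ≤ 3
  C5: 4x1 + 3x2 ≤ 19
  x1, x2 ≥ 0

Evaluate the objective at each vertex of the feasible region:
  z(0, 0) = 0
  z(2, 0) = -8
  z(1, 1) = 1
  z(0, 1.5) = 7.5  ←
The maximum is at x1 = 0, x2 = 1.5.

x1 = 0, x2 = 1.5, z = 7.5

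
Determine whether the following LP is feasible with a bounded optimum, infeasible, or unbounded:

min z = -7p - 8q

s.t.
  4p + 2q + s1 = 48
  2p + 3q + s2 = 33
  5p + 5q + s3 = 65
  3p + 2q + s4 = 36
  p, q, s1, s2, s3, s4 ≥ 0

Feasible with a bounded optimal solution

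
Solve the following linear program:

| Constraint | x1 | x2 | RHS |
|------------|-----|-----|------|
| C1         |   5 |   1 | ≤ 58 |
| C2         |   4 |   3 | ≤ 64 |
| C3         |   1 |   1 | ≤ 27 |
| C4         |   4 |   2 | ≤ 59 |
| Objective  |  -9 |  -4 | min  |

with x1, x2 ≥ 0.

Evaluate the objective at each vertex of the feasible region:
  z(0, 0) = 0
  z(11.6, 0) = -104.4
  z(10, 8) = -122  ←
  z(0, 21.33) = -85.33
The minimum is at x1 = 10, x2 = 8.

x1 = 10, x2 = 8, z = -122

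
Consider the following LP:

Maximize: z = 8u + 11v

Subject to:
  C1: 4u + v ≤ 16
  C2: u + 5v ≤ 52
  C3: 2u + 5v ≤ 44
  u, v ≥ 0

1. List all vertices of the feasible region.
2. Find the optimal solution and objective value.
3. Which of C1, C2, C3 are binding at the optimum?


1. (0, 0), (4, 0), (2, 8), (0, 8.8)
2. u = 2, v = 8, z = 104
3. C1, C3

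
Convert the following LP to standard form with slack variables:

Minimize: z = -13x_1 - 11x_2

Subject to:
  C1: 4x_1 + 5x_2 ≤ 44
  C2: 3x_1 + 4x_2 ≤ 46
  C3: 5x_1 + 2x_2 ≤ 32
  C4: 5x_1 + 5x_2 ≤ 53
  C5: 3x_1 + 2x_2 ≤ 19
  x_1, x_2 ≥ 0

min z = -13x_1 - 11x_2

s.t.
  4x_1 + 5x_2 + s1 = 44
  3x_1 + 4x_2 + s2 = 46
  5x_1 + 2x_2 + s3 = 32
  5x_1 + 5x_2 + s4 = 53
  3x_1 + 2x_2 + s5 = 19
  x_1, x_2, s1, s2, s3, s4, s5 ≥ 0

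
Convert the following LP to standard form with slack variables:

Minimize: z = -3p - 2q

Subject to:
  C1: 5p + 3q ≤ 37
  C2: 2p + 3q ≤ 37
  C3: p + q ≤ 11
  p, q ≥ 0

min z = -3p - 2q

s.t.
  5p + 3q + s1 = 37
  2p + 3q + s2 = 37
  p + q + s3 = 11
  p, q, s1, s2, s3 ≥ 0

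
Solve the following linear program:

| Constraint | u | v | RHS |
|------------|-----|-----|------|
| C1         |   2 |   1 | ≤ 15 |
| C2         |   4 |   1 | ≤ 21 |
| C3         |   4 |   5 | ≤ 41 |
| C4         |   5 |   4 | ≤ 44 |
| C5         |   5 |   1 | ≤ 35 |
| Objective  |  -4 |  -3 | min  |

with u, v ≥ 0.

Evaluate the objective at each vertex of the feasible region:
  z(0, 0) = 0
  z(5.25, 0) = -21
  z(4, 5) = -31  ←
  z(0, 8.2) = -24.6
The minimum is at u = 4, v = 5.

u = 4, v = 5, z = -31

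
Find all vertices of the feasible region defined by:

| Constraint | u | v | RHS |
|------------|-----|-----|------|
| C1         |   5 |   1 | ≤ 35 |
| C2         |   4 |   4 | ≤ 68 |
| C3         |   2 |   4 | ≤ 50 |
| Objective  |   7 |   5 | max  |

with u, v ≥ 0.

(0, 0), (7, 0), (5, 10), (0, 12.5)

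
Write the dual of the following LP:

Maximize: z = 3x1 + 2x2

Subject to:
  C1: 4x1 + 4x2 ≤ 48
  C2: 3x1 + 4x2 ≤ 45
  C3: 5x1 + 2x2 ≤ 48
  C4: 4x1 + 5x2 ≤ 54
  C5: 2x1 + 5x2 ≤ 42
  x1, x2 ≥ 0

Primal max cᵀx s.t. Ax ≤ b, x ≥ 0  →  Dual min bᵀy s.t. Aᵀy ≥ c, y ≥ 0.

Minimize: z = 48y1 + 45y2 + 48y3 + 54y4 + 42y5

Subject to:
  4y1 + 3y2 + 5y3 + 4y4 + 2y5 ≥ 3
  4y1 + 4y2 + 2y3 + 5y4 + 5y5 ≥ 2
  y1, y2, y3, y4, y5 ≥ 0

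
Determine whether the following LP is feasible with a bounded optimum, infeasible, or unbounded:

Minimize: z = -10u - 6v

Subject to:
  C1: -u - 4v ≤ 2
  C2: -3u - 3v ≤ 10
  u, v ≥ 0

Unbounded (objective can decrease without bound)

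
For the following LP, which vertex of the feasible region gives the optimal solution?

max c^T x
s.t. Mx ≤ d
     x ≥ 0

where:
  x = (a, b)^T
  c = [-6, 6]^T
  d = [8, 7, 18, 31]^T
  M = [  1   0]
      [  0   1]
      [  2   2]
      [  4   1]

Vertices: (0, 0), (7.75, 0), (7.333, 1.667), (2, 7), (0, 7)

Evaluate the objective at each vertex of the feasible region:
  z(0, 0) = 0
  z(7.75, 0) = -46.5
  z(7.333, 1.667) = -34
  z(2, 7) = 30
  z(0, 7) = 42  ←
The maximum is at a = 0, b = 7.

(0, 7)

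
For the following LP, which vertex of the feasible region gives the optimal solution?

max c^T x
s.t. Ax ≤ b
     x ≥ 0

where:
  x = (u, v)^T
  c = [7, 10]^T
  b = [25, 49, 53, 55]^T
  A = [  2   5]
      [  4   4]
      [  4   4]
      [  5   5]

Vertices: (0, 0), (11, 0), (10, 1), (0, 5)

Evaluate the objective at each vertex of the feasible region:
  z(0, 0) = 0
  z(11, 0) = 77
  z(10, 1) = 80  ←
  z(0, 5) = 50
The maximum is at u = 10, v = 1.

(10, 1)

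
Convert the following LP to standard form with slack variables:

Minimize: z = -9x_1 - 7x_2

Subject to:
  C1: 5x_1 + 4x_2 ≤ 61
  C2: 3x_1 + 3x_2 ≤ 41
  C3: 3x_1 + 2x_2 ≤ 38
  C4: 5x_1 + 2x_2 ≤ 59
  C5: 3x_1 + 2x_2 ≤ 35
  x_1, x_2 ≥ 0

min z = -9x_1 - 7x_2

s.t.
  5x_1 + 4x_2 + s1 = 61
  3x_1 + 3x_2 + s2 = 41
  3x_1 + 2x_2 + s3 = 38
  5x_1 + 2x_2 + s4 = 59
  3x_1 + 2x_2 + s5 = 35
  x_1, x_2, s1, s2, s3, s4, s5 ≥ 0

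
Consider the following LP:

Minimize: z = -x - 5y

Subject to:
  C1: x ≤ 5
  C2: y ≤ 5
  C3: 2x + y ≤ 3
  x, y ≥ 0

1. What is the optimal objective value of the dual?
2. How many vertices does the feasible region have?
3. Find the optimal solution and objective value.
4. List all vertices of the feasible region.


1. -15
2. 3
3. x = 0, y = 3, z = -15
4. (0, 0), (1.5, 0), (0, 3)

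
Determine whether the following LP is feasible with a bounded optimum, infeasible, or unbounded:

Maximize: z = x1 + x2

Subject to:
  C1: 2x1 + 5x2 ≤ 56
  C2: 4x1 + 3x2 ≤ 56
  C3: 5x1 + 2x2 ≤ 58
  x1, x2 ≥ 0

Feasible with a bounded optimal solution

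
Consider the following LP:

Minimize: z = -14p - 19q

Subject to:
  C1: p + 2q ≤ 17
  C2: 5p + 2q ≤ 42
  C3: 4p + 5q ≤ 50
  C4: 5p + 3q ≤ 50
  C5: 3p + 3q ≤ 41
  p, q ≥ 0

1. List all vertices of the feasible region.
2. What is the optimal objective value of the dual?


1. (0, 0), (8.4, 0), (6.471, 4.824), (5, 6), (0, 8.5)
2. -184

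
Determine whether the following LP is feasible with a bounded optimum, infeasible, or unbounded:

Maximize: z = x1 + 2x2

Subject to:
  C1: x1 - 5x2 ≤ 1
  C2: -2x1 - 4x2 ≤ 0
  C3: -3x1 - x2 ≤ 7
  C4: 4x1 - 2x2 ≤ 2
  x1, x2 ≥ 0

Unbounded (objective can increase without bound)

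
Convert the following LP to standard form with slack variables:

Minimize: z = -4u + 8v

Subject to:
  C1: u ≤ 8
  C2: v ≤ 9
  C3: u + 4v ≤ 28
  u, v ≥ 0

min z = -4u + 8v

s.t.
  u + s1 = 8
  v + s2 = 9
  u + 4v + s3 = 28
  u, v, s1, s2, s3 ≥ 0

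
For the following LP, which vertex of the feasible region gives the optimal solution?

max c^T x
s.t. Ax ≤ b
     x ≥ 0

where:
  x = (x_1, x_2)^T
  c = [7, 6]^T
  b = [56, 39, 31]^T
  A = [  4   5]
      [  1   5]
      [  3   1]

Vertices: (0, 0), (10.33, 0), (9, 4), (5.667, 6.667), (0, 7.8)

Evaluate the objective at each vertex of the feasible region:
  z(0, 0) = 0
  z(10.33, 0) = 72.33
  z(9, 4) = 87  ←
  z(5.667, 6.667) = 79.67
  z(0, 7.8) = 46.8
The maximum is at x_1 = 9, x_2 = 4.

(9, 4)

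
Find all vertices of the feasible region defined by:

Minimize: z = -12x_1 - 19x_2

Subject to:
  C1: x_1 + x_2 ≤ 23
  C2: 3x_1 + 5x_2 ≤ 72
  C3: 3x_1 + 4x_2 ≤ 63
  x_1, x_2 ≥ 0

(0, 0), (21, 0), (9, 9), (0, 14.4)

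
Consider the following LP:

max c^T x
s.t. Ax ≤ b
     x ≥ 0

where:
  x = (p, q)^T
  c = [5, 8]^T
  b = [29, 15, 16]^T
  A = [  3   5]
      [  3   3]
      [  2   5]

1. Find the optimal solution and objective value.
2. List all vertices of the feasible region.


1. p = 3, q = 2, z = 31
2. (0, 0), (5, 0), (3, 2), (0, 3.2)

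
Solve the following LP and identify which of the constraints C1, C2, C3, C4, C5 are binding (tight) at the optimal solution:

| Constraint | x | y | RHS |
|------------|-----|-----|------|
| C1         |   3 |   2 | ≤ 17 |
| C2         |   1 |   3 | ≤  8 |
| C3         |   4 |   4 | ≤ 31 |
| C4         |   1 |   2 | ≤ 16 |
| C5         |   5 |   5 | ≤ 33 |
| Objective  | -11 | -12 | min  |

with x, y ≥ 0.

At x = 5, y = 1, compute slack b - a·x for each constraint:
  C1: 17 − 17 = 0  (binding)
  C2: 8 − 8 = 0  (binding)
  C3: 31 − 24 = 7  (slack)
  C4: 16 − 7 = 9  (slack)
  C5: 33 − 30 = 3  (slack)

Optimal: x = 5, y = 1
Binding: C1, C2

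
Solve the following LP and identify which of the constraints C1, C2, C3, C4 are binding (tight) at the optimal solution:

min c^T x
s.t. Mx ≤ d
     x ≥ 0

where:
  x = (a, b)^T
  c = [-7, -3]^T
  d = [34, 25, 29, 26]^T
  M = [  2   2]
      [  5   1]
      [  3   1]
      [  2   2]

At a = 3, b = 10, compute slack b - a·x for each constraint:
  C1: 34 − 26 = 8  (slack)
  C2: 25 − 25 = 0  (binding)
  C3: 29 − 19 = 10  (slack)
  C4: 26 − 26 = 0  (binding)

Optimal: a = 3, b = 10
Binding: C2, C4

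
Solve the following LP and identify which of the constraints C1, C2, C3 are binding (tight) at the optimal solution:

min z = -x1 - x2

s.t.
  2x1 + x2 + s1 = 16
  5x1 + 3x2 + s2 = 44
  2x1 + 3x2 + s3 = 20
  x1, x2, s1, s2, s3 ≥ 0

At x1 = 7, x2 = 2, compute slack b - a·x for each constraint:
  C1: 16 − 16 = 0  (binding)
  C2: 44 − 41 = 3  (slack)
  C3: 20 − 20 = 0  (binding)

Optimal: x1 = 7, x2 = 2
Binding: C1, C3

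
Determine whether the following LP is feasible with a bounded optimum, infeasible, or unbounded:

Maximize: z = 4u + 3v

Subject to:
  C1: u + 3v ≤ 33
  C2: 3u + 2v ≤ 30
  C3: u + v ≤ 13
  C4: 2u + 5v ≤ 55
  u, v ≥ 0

Feasible with a bounded optimal solution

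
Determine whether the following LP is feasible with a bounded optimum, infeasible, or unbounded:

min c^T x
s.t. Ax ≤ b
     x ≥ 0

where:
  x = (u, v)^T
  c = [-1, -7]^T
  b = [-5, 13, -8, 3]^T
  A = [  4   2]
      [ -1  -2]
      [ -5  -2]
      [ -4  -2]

Infeasible (no feasible solution exists)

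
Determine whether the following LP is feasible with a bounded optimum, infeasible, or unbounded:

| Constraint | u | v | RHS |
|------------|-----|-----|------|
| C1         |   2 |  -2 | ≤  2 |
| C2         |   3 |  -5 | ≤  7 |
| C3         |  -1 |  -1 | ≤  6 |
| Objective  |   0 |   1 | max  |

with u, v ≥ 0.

Unbounded (objective can increase without bound)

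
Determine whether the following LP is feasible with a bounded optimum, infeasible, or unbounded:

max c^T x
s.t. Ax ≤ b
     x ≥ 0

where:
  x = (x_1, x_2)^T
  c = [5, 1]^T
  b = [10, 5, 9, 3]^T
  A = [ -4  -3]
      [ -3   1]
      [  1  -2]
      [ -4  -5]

Unbounded (objective can increase without bound)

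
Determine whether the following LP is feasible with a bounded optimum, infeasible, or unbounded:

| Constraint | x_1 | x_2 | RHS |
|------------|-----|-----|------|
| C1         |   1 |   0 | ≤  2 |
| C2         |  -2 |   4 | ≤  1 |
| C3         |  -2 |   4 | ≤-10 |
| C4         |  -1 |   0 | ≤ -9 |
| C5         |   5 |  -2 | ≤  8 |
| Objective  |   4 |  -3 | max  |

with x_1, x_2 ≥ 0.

Infeasible (no feasible solution exists)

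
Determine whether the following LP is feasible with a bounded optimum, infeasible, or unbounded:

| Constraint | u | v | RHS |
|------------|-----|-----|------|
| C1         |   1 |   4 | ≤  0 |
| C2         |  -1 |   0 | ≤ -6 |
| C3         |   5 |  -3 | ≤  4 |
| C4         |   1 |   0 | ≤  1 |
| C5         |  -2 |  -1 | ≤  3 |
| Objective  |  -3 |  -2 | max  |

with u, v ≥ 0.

Infeasible (no feasible solution exists)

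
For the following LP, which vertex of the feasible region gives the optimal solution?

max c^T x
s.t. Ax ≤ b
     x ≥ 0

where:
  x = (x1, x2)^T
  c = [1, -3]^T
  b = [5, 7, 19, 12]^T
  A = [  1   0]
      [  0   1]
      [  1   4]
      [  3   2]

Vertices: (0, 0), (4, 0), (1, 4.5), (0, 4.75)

Evaluate the objective at each vertex of the feasible region:
  z(0, 0) = 0
  z(4, 0) = 4  ←
  z(1, 4.5) = -12.5
  z(0, 4.75) = -14.25
The maximum is at x1 = 4, x2 = 0.

(4, 0)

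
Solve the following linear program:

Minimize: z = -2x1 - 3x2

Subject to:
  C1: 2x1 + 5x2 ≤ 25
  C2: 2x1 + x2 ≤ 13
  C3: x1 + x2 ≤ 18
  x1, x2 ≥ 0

Evaluate the objective at each vertex of the feasible region:
  z(0, 0) = 0
  z(6.5, 0) = -13
  z(5, 3) = -19  ←
  z(0, 5) = -15
The minimum is at x1 = 5, x2 = 3.

x1 = 5, x2 = 3, z = -19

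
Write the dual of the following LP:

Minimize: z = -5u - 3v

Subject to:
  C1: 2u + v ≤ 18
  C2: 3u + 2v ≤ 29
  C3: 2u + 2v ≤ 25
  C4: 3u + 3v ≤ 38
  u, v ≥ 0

Primal min cᵀx s.t. Ax ≤ b, x ≥ 0  →  Dual max −bᵀy s.t. Aᵀy ≥ −c, y ≥ 0.

Maximize: z = -18y1 - 29y2 - 25y3 - 38y4

Subject to:
  2y1 + 3y2 + 2y3 + 3y4 ≥ 5
  y1 + 2y2 + 2y3 + 3y4 ≥ 3
  y1, y2, y3, y4 ≥ 0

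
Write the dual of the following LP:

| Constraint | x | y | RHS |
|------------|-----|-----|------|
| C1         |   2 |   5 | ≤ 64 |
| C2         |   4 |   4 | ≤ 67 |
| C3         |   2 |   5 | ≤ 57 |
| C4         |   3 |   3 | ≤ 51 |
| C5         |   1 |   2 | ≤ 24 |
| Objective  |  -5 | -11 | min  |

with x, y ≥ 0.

Primal min cᵀx s.t. Ax ≤ b, x ≥ 0  →  Dual max −bᵀy s.t. Aᵀy ≥ −c, y ≥ 0.

Maximize: z = -64y1 - 67y2 - 57y3 - 51y4 - 24y5

Subject to:
  2y1 + 4y2 + 2y3 + 3y4 + y5 ≥ 5
  5y1 + 4y2 + 5y3 + 3y4 + 2y5 ≥ 11
  y1, y2, y3, y4, y5 ≥ 0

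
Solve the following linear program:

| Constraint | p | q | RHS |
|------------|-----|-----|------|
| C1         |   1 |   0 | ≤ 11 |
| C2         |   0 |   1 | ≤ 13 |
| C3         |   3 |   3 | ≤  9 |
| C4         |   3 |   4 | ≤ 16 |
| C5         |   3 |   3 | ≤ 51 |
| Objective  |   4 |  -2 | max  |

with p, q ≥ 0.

Evaluate the objective at each vertex of the feasible region:
  z(0, 0) = 0
  z(3, 0) = 12  ←
  z(0, 3) = -6
The maximum is at p = 3, q = 0.

p = 3, q = 0, z = 12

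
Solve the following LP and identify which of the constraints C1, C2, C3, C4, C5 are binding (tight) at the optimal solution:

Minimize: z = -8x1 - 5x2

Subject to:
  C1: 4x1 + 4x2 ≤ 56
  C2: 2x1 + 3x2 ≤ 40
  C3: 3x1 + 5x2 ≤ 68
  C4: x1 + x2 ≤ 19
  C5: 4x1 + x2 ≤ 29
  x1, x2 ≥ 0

At x1 = 5, x2 = 9, compute slack b - a·x for each constraint:
  C1: 56 − 56 = 0  (binding)
  C2: 40 − 37 = 3  (slack)
  C3: 68 − 60 = 8  (slack)
  C4: 19 − 14 = 5  (slack)
  C5: 29 − 29 = 0  (binding)

Optimal: x1 = 5, x2 = 9
Binding: C1, C5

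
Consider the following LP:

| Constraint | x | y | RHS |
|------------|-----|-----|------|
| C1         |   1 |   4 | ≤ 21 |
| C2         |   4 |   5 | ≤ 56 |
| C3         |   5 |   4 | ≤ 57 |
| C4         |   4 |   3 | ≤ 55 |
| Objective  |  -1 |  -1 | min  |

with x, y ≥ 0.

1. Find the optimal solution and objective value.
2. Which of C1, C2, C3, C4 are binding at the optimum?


1. x = 9, y = 3, z = -12
2. C1, C3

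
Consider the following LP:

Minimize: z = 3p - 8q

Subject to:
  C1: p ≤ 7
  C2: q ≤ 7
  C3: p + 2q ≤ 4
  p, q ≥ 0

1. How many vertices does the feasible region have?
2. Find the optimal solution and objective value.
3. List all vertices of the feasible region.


1. 3
2. p = 0, q = 2, z = -16
3. (0, 0), (4, 0), (0, 2)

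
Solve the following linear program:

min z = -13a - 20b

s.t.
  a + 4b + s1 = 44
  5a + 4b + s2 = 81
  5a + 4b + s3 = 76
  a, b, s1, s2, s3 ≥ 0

Evaluate the objective at each vertex of the feasible region:
  z(0, 0) = 0
  z(15.2, 0) = -197.6
  z(8, 9) = -284  ←
  z(0, 11) = -220
The minimum is at a = 8, b = 9.

a = 8, b = 9, z = -284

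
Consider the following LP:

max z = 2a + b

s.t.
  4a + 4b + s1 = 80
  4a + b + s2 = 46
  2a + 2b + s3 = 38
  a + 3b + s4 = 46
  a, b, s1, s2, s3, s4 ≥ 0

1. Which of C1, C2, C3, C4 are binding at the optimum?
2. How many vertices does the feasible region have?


1. C2, C3
2. 5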